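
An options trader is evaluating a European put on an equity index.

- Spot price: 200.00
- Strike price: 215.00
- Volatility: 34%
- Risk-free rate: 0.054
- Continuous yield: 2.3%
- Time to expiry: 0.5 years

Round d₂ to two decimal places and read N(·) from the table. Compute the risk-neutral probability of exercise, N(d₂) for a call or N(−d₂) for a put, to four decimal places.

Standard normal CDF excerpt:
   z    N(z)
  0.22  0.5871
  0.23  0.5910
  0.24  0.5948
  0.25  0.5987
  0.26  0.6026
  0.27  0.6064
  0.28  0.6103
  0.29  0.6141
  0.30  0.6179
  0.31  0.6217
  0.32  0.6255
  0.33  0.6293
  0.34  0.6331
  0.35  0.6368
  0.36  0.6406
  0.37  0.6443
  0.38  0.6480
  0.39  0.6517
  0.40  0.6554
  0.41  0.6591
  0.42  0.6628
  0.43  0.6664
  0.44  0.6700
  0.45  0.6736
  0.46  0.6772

0.6406

σ√T = 0.34·√0.5 = 0.2404
d₁ = [ln(200/215) + (0.054 − 0.023 + 0.34²/2)·0.5] / 0.2404 = [-0.0723 + 0.0444] / 0.2404 = -0.1161 ≈ -0.12
d₂ = d₁ − σ√T = -0.1161 − 0.2404 = -0.3566 ≈ -0.36
Risk-neutral Pr[S_T < K] = N(−d₂) = N(0.36) = 0.6406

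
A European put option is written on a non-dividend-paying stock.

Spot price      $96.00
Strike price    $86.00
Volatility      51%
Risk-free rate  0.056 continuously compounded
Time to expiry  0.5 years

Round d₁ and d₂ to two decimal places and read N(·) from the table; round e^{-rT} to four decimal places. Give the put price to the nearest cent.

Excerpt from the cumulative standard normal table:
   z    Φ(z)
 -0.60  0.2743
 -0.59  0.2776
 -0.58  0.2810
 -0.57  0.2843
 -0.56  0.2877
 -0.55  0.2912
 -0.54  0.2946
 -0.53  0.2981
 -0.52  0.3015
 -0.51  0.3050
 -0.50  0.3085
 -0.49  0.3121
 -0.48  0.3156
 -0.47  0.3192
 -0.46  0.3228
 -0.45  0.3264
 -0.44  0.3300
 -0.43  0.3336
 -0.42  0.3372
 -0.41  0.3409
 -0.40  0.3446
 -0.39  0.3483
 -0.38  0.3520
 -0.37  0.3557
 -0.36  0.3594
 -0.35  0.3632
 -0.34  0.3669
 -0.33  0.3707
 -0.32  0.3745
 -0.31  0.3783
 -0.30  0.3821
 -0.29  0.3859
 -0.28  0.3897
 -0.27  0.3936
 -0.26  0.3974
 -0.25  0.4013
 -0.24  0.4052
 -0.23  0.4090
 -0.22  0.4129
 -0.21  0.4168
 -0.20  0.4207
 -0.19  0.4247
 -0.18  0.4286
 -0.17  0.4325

σ√T = 0.51 × 0.7071 = 0.3606
d₁ = [ln(96/86) + (0.056 + 0.51²/2)·0.5] / 0.3606 = [0.1100 + 0.0930] / 0.3606 = 0.5630 → 0.56
d₂ = d₁ − σ√T = 0.5630 − 0.3606 = 0.2024 → 0.20
e^(−rT) = e^(−0.056·0.5) = 0.9724
N(−d₂) = N(-0.20) = 0.4207;  N(−d₁) = N(-0.56) = 0.2877
P = 86·0.9724·0.4207 − 96·0.2877 = 35.1816 − 27.6192 = 7.5624

$7.56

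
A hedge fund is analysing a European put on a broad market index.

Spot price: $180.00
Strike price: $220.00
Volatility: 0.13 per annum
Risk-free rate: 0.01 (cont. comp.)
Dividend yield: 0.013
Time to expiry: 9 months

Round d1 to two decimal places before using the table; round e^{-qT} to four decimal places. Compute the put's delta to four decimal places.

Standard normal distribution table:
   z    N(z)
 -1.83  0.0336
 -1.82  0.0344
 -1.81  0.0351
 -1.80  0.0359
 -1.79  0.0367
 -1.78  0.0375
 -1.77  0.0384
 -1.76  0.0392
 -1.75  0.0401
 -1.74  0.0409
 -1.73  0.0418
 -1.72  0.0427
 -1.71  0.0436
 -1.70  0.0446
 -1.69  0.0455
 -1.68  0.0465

σ√T = 0.13 × 0.8660 = 0.1126
ln(S/K) + (r − q + σ²/2)T = ln(180/220) + (0.01 − 0.013 + 0.13²/2)·0.75 = -0.2007 + 0.0041 = -0.1966
d₁ = -0.1966 / 0.1126 = -1.7461 ≈ -1.75
N(d₁) = N(-1.75) = 0.0401
Δ_put = exp(−qT)·(N(d₁) − 1) = 0.9903·(0.0401 − 1) = -0.9506

-0.9506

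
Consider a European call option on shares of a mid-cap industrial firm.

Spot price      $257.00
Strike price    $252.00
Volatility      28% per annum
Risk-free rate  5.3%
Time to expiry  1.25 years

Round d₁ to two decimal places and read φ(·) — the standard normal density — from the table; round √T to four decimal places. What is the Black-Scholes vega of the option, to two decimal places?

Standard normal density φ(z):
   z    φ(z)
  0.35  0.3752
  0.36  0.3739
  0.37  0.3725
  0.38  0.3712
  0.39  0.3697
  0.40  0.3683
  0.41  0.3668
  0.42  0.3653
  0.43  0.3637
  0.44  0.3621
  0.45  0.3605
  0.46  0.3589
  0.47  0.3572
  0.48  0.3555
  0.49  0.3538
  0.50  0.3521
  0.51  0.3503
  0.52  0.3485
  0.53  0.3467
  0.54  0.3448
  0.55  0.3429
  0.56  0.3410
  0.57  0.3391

104.50

σ√T = 0.28·√1.25 = 0.3130
d₁ = [ln(257/252) + (0.053 + 0.28²/2)·1.25] / 0.3130 = [0.0196 + 0.1153] / 0.3130 = 0.4309 which rounds to 0.43
√T = √1.25 = 1.1180
φ(d₁) = φ(0.43) = 0.3637
vega = S·φ(d₁)·√T = 257·0.3637·1.1180 = 104.5005
(The put has the same vega.)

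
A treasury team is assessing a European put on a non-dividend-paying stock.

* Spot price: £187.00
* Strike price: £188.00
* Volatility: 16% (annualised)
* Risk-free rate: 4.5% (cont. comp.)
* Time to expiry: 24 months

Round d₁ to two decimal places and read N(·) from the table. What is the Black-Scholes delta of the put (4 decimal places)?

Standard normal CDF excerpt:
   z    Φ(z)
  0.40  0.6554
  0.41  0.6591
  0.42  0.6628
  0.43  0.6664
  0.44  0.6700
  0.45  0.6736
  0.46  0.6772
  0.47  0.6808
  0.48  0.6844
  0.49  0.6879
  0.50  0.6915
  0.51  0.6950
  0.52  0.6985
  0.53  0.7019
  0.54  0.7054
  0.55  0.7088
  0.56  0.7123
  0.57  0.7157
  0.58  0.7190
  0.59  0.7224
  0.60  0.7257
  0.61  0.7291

σ√T = 0.16·√2 = 0.2263
d₁ = [ln(187/188) + (0.045 + 0.16²/2)·2] / 0.2263 = [-0.0053 + 0.1156] / 0.2263 = 0.4873 → 0.49
N(d₁) = N(0.49) = 0.6879
Δ_put = N(d₁) − 1 = 0.6879 − 1 = -0.3121

-0.3121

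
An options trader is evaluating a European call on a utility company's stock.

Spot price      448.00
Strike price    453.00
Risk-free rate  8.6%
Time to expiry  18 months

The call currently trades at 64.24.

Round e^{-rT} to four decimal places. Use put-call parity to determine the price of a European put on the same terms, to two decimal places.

e^(−rT) = e^(−0.086·1.5) = 0.8790
Put-call parity: C − P = S − K·e^(−rT) = 448 − 453·0.8790 = 448 − 398.1870 = 49.8130
P = C − (C − P) = 64.24 − (49.8130) = 14.4270

14.43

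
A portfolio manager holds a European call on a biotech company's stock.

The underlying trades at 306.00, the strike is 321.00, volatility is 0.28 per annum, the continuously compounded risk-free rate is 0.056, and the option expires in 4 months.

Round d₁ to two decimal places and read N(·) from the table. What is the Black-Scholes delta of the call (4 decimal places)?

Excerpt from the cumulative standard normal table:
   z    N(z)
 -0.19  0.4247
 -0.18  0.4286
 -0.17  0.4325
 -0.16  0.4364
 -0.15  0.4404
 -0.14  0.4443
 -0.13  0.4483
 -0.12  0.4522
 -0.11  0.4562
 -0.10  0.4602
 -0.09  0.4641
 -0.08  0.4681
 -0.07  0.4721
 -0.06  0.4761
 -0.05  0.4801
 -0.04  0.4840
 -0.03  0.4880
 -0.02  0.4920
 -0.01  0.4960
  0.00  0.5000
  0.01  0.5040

0.4602

σ√T = 0.28 × 0.5774 = 0.1617
d₁ = [ln(306/321) + (0.056 + 0.28²/2)·0.3333] / 0.1617 = [-0.0479 + 0.0317] / 0.1617 = -0.0997 ⇒ -0.10
N(d₁) = N(-0.10) = 0.4602
Δ_call = N(d₁) = 0.4602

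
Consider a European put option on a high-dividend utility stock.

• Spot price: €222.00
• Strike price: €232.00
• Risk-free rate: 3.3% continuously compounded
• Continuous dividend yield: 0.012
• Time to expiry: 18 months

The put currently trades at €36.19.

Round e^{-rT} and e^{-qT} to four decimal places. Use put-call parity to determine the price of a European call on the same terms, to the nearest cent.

e^(−qT) = e^(−0.012·1.5) = 0.9822;  e^(−rT) = e^(−0.033·1.5) = 0.9517
Put-call parity: C − P = S·e^(−qT) − K·e^(−rT) = 222·0.9822 − 232·0.9517 = 218.0484 − 220.7944 = -2.7460
C = P + (C − P) = 36.19 + (-2.7460) = 33.4440

€33.44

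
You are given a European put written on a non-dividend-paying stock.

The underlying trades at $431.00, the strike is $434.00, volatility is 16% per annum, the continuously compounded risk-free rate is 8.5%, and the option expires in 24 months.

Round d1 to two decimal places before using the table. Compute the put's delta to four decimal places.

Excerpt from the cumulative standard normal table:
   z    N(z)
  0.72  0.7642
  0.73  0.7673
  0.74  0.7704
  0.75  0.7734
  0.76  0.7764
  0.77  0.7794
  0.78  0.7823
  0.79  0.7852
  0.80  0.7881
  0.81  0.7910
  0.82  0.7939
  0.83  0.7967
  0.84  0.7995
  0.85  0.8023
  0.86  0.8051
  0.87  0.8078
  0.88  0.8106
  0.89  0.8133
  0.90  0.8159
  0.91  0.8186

σ√T = 0.16 × 1.4142 = 0.2263
d₁ = [ln(431/434) + (0.085 + 0.16²/2)·2] / 0.2263 = [-0.0069 + 0.1956] / 0.2263 = 0.8338 → 0.83
N(d₁) = N(0.83) = 0.7967
Δ_put = N(d₁) − 1 = 0.7967 − 1 = -0.2033

-0.2033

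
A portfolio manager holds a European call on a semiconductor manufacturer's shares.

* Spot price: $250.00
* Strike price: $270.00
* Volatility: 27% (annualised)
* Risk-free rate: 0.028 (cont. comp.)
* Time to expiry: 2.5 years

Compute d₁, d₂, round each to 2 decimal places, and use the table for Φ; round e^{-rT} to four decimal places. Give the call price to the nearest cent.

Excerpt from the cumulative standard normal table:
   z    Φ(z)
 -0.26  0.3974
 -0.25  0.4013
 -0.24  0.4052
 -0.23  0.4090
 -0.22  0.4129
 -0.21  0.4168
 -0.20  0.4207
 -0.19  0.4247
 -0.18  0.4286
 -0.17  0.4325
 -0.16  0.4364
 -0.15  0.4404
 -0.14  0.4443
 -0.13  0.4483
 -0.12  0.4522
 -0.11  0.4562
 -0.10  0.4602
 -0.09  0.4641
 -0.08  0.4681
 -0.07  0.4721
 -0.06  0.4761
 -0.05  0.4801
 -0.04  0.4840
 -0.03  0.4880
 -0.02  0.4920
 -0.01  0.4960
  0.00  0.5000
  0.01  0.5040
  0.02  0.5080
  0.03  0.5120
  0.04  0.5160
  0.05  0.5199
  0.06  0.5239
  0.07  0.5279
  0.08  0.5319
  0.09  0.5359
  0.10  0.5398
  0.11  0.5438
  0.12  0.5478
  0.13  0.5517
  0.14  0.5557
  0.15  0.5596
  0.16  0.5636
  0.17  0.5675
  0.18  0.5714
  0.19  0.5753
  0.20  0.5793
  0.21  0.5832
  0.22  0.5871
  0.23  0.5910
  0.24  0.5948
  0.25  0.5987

σ√T = 0.27 × 1.5811 = 0.4269
d₁ = [ln(250/270) + (0.028 + 0.27²/2)·2.5] / 0.4269 = [-0.0770 + 0.1611] / 0.4269 = 0.1971 ≈ 0.20
d₂ = d₁ − σ√T = 0.1971 − 0.4269 = -0.2298 ≈ -0.23
e^(−rT) = e^(−0.028·2.5) = 0.9324
N(d₁) = N(0.20) = 0.5793;  N(d₂) = N(-0.23) = 0.4090
C = 250·0.5793 − 270·0.9324·0.4090 = 144.8250 − 102.9649 = 41.8601

$41.86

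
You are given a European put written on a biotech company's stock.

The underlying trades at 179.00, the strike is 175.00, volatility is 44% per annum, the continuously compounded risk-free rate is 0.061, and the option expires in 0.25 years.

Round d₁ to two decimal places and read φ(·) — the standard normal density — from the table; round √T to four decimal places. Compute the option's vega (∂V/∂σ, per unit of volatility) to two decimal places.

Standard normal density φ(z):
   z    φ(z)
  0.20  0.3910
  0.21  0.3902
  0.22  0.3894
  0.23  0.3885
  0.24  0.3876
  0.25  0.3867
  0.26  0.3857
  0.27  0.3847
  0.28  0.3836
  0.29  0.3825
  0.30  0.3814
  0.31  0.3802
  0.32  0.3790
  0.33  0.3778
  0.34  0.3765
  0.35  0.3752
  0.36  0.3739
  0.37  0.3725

σ√T = 0.44·√0.25 = 0.2200
ln(S/K) + (r + σ²/2)T = ln(179/175) + (0.061 + 0.44²/2)·0.25 = 0.0226 + 0.0394 = 0.0620
d₁ = 0.0620 / 0.2200 = 0.2820 ⇒ 0.28
√T = √0.25 = 0.5000
φ(d₁) = φ(0.28) = 0.3836
vega = S·φ(d₁)·√T = 179·0.3836·0.5000 = 34.3322

34.33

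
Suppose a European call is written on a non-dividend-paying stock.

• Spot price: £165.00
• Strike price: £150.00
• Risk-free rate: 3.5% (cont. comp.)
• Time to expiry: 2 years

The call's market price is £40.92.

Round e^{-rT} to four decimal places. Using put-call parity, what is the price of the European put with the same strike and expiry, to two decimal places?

e^(−rT) = e^(−0.035·2) = 0.9324
Put-call parity: C − P = S − K·e^(−rT) = 165 − 150·0.9324 = 165 − 139.8600 = 25.1400
P = C − (C − P) = 40.92 − (25.1400) = 15.7800

£15.78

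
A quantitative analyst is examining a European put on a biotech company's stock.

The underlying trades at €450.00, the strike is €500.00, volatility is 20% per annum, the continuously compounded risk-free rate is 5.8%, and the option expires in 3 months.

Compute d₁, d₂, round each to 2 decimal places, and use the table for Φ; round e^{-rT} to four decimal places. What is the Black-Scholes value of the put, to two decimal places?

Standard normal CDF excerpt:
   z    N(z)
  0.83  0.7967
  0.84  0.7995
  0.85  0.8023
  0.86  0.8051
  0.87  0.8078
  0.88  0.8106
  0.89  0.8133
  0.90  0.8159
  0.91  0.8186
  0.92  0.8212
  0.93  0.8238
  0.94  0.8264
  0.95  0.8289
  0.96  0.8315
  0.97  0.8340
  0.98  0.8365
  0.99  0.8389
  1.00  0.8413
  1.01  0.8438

σ√T = 0.2·√0.25 = 0.1000
ln(S/K) + (r + σ²/2)T = ln(450/500) + (0.058 + 0.2²/2)·0.25 = -0.1054 + 0.0195 = -0.0859
d₁ = -0.0859 / 0.1000 = -0.8586 which rounds to -0.86
d₂ = d₁ − σ√T = -0.8586 − 0.1000 = -0.9586 which rounds to -0.96
exp(−rT) = exp(−0.058·0.25) = 0.9856
P = 500·0.9856·N(0.96) − 450·N(0.86) = 500·0.9856·0.8315 − 450·0.8051 = 409.7632 − 362.2950 = 47.4682

€47.47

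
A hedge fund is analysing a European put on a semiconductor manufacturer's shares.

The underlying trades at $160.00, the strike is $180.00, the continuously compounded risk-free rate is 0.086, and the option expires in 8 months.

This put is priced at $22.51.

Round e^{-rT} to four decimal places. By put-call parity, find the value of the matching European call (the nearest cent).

$12.54

e^(−rT) = e^(−0.086·0.6667) = 0.9443
Put-call parity: C − P = S − K·e^(−rT) = 160 − 180·0.9443 = 160 − 169.9740 = -9.9740
C = P + (C − P) = 22.51 + (-9.9740) = 12.5360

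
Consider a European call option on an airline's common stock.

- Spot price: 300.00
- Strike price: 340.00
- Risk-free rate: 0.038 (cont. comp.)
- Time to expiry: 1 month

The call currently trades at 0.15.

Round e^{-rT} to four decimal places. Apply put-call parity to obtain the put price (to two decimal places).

39.06

e^(−rT) = e^(−0.038·0.08333) = 0.9968
Put-call parity: C − P = S − K·e^(−rT) = 300 − 340·0.9968 = 300 − 338.9120 = -38.9120
P = C − (C − P) = 0.15 − (-38.9120) = 39.0620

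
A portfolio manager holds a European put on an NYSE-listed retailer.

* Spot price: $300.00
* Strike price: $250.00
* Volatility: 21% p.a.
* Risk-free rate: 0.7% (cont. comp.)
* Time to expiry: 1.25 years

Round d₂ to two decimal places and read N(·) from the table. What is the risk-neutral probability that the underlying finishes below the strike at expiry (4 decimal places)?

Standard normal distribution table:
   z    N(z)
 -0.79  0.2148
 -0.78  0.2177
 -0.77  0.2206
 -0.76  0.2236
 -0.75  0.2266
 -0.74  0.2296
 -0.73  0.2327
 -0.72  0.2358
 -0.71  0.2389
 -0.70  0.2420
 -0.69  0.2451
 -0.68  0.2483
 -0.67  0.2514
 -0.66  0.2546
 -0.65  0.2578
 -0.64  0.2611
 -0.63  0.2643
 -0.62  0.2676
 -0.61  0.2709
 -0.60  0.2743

0.2420

σ√T = 0.21 × 1.1180 = 0.2348
d₁ = [ln(300/250) + (0.007 + 0.21²/2)·1.25] / 0.2348 = [0.1823 + 0.0363] / 0.2348 = 0.9312 → 0.93
d₂ = d₁ − σ√T = 0.9312 − 0.2348 = 0.6964 → 0.70
Risk-neutral Pr[S_T < K] = N(−d₂) = N(-0.70) = 0.2420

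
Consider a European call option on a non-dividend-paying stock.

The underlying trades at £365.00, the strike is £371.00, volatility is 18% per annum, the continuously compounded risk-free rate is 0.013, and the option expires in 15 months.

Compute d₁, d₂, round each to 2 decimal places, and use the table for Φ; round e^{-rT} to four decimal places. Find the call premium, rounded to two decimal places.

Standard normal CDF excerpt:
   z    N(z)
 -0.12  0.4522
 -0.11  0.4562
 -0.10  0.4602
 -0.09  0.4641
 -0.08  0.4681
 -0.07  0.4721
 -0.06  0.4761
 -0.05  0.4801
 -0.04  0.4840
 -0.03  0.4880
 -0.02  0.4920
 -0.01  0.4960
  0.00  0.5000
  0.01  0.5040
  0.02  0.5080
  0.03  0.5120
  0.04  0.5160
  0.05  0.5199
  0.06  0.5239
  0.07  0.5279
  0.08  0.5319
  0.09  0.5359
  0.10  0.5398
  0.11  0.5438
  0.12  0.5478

σ√T = 0.18·√1.25 = 0.2012
d₁ = [ln(365/371) + (0.013 + 0.18²/2)·1.25] / 0.2012 = [-0.0163 + 0.0365] / 0.2012 = 0.1004 → 0.10
d₂ = d₁ − σ√T = 0.1004 − 0.2012 = -0.1009 → -0.10
exp(−rT) = exp(−0.013·1.25) = 0.9839
C = 365·N(0.10) − 371·0.9839·N(-0.10) = 365·0.5398 − 371·0.9839·0.4602 = 197.0270 − 167.9854 = 29.0416

£29.04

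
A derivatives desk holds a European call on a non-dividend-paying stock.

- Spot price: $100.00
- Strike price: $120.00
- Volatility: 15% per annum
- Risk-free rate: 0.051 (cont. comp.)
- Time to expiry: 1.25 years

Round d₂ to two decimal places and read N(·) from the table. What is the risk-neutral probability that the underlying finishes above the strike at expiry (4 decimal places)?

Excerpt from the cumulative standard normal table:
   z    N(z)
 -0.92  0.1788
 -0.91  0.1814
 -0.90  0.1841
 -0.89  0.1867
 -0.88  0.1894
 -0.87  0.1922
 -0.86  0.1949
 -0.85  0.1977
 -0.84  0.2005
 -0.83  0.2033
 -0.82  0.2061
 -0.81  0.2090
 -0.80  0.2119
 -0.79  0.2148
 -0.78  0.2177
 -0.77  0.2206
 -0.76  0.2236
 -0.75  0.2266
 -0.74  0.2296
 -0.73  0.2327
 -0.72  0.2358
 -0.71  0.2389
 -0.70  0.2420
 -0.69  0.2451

σ√T = 0.15 × 1.1180 = 0.1677
d₁ = [ln(100/120) + (0.051 + ½·0.15²)·1.25] / (σ√T) = (-0.1823 + 0.0778) / 0.1677 = -0.6232 ≈ -0.62
d₂ = -0.6232 − 0.1677 = -0.7909 ≈ -0.79
Pr(exercise) under Q = N(d₂) = 0.2148

0.2148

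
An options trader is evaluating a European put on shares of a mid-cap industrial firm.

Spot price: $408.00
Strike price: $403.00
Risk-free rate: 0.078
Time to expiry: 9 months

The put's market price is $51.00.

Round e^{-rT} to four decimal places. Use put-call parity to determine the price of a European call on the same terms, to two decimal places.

e^(−rT) = e^(−0.078·0.75) = 0.9432
Put-call parity: C − P = S − K·e^(−rT) = 408 − 403·0.9432 = 408 − 380.1096 = 27.8904
C = P + (C − P) = 51.00 + (27.8904) = 78.8904

$78.89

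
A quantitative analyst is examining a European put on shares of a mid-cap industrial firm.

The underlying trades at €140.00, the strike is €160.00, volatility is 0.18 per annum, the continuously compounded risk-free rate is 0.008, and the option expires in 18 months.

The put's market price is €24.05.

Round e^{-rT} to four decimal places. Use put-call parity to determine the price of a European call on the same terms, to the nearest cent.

e^(−rT) = e^(−0.008·1.5) = 0.9881
Put-call parity: C − P = S − K·e^(−rT) = 140 − 160·0.9881 = 140 − 158.0960 = -18.0960
C = P + (C − P) = 24.05 + (-18.0960) = 5.9540

€5.95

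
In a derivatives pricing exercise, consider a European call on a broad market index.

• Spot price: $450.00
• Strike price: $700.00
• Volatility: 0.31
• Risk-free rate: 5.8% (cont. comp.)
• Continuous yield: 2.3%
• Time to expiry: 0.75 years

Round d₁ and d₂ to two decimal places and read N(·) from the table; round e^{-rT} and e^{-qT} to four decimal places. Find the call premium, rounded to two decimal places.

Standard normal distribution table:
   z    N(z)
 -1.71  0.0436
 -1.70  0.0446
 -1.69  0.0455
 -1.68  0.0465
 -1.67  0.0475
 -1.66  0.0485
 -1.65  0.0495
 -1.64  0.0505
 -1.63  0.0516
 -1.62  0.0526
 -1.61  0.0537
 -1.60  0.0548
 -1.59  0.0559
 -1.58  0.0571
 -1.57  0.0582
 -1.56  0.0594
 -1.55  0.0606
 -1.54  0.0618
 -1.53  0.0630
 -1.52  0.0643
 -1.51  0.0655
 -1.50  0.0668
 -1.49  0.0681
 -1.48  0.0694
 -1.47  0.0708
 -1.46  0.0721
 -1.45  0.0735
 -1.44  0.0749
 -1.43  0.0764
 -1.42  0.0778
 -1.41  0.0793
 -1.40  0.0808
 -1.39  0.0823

$3.91

σ√T = 0.31·√0.75 = 0.2685
ln(S/K) + (r − q + σ²/2)T = ln(450/700) + (0.058 − 0.023 + 0.31²/2)·0.75 = -0.4418 + 0.0623 = -0.3795
d₁ = -0.3795 / 0.2685 = -1.4137 ≈ -1.41
d₂ = d₁ − σ√T = -1.4137 − 0.2685 = -1.6822 ≈ -1.68
e^(−qT) = e^(−0.023·0.75) = 0.9829;  e^(−rT) = e^(−0.058·0.75) = 0.9574
C = 450·0.9829·N(-1.41) − 700·0.9574·N(-1.68) = 450·0.9829·0.0793 − 700·0.9574·0.0465 = 35.0748 − 31.1634 = 3.9114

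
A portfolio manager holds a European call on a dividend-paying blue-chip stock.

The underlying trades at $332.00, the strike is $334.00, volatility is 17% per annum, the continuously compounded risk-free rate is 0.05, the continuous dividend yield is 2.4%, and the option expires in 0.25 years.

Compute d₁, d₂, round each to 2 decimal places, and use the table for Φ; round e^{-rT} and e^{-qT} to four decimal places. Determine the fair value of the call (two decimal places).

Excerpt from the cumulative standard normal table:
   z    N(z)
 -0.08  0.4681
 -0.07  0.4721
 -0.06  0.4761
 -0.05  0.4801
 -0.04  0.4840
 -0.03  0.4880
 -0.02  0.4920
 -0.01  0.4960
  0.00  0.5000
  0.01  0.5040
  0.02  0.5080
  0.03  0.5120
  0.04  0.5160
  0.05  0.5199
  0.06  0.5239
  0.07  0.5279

$11.92

σ√T = 0.17 × 0.5000 = 0.0850
ln(S/K) + (r − q + σ²/2)T = ln(332/334) + (0.05 − 0.024 + 0.17²/2)·0.25 = -0.0060 + 0.0101 = 0.0041
d₁ = 0.0041 / 0.0850 = 0.0483 which rounds to 0.05
d₂ = d₁ − σ√T = 0.0483 − 0.0850 = -0.0367 which rounds to -0.04
e^(−qT) = e^(−0.024·0.25) = 0.9940;  e^(−rT) = e^(−0.05·0.25) = 0.9876
C = 332·0.9940·N(0.05) − 334·0.9876·N(-0.04) = 332·0.9940·0.5199 − 334·0.9876·0.4840 = 171.5712 − 159.6515 = 11.9197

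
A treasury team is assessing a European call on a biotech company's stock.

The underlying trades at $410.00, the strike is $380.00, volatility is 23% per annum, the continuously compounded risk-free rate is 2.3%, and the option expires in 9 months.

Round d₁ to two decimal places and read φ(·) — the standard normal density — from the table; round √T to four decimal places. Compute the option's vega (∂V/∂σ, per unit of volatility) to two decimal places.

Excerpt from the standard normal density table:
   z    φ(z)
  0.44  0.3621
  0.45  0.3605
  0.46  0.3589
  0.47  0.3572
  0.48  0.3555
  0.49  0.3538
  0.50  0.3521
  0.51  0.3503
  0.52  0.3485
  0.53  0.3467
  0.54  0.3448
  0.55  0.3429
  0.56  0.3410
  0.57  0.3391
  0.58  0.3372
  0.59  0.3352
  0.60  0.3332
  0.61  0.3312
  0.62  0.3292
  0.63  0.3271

T = 0.75;  σ√T = 0.1992
ln(S/K) + (r + σ²/2)T = ln(410/380) + (0.023 + 0.23²/2)·0.75 = 0.0760 + 0.0371 = 0.1131
d₁ = 0.1131 / 0.1992 = 0.5677 ≈ 0.57
√T = √0.75 = 0.8660
φ(d₁) = φ(0.57) = 0.3391
vega = S·φ(d₁)·√T = 410·0.3391·0.8660 = 120.4008

120.40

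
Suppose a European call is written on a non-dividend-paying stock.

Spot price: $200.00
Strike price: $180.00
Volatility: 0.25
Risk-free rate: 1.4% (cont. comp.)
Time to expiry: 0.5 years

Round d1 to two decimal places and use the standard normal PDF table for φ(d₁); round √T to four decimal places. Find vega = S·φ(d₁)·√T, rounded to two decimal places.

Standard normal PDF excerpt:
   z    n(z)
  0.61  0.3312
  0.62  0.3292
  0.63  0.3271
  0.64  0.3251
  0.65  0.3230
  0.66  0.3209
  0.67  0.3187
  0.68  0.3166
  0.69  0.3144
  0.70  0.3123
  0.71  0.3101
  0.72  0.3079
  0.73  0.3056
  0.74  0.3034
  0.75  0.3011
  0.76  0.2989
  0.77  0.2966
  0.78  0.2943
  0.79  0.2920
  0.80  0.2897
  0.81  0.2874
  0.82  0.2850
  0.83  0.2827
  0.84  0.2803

43.54

σ√T = 0.25·√0.5 = 0.1768
d₁ = [ln(200/180) + (0.014 + 0.25²/2)·0.5] / 0.1768 = [0.1054 + 0.0226] / 0.1768 = 0.7240 ⇒ 0.72
√T = √0.5 = 0.7071
φ(d₁) = φ(0.72) = 0.3079
vega = S·φ(d₁)·√T = 200·0.3079·0.7071 = 43.5432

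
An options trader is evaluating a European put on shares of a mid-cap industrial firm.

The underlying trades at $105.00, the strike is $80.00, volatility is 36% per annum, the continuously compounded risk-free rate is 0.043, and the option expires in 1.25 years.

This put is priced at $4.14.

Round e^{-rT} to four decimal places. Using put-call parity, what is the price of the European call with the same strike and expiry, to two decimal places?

e^(−rT) = e^(−0.043·1.25) = 0.9477
Put-call parity: C − P = S − K·e^(−rT) = 105 − 80·0.9477 = 105 − 75.8160 = 29.1840
C = P + (C − P) = 4.14 + (29.1840) = 33.3240

$33.32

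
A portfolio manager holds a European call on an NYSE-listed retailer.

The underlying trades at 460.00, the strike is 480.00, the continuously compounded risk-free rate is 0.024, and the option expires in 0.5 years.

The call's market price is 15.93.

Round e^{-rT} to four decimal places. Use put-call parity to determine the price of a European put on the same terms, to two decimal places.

exp(−rT) = exp(−0.024·0.5) = 0.9881
Put-call parity: C − P = S − K·e^(−rT) = 460 − 480·0.9881 = 460 − 474.2880 = -14.2880
P = C − (C − P) = 15.93 − (-14.2880) = 30.2180

30.22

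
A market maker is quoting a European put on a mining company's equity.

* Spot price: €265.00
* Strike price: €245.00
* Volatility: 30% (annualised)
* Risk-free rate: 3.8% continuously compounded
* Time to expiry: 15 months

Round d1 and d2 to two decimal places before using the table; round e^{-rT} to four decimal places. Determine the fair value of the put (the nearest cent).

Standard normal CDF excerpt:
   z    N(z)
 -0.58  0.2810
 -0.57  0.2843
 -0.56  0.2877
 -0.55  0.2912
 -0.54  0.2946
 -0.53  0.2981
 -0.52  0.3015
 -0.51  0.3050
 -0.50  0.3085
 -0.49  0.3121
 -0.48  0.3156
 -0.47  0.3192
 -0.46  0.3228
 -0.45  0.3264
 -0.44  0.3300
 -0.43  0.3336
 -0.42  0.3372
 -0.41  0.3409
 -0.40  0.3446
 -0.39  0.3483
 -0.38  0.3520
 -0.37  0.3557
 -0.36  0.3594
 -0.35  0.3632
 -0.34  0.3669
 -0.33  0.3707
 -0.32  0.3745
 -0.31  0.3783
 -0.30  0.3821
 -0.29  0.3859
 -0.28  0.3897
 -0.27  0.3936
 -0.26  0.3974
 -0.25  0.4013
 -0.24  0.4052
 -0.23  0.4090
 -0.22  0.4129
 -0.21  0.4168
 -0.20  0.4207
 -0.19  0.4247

σ√T = 0.3 × 1.1180 = 0.3354
d₁ = [ln(265/245) + (0.038 + 0.3²/2)·1.25] / 0.3354 = [0.0785 + 0.1037] / 0.3354 = 0.5433 ⇒ 0.54
d₂ = d₁ − σ√T = 0.5433 − 0.3354 = 0.2079 ⇒ 0.21
e^(−rT) = e^(−0.038·1.25) = 0.9536
N(−d₂) = N(-0.21) = 0.4168;  N(−d₁) = N(-0.54) = 0.2946
P = 245·0.9536·0.4168 − 265·0.2946 = 97.3778 − 78.0690 = 19.3088

€19.31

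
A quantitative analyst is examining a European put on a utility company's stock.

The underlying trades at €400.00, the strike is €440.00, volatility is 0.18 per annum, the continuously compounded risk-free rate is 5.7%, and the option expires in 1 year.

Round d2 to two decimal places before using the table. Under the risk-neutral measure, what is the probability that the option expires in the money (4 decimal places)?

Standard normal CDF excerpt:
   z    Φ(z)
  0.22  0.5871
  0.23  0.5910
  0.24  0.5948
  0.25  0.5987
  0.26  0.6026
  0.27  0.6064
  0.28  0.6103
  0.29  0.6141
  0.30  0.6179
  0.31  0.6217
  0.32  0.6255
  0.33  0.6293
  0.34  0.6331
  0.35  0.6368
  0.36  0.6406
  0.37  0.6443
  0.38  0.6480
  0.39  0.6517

σ√T = 0.18·√1 = 0.1800
d₁ = [ln(400/440) + (0.057 + ½·0.18²)·1] / (σ√T) = (-0.0953 + 0.0732) / 0.1800 = -0.1228 ≈ -0.12
d₂ = -0.1228 − 0.1800 = -0.3028 ≈ -0.30
Risk-neutral Pr[S_T < K] = N(−d₂) = N(0.30) = 0.6179

0.6179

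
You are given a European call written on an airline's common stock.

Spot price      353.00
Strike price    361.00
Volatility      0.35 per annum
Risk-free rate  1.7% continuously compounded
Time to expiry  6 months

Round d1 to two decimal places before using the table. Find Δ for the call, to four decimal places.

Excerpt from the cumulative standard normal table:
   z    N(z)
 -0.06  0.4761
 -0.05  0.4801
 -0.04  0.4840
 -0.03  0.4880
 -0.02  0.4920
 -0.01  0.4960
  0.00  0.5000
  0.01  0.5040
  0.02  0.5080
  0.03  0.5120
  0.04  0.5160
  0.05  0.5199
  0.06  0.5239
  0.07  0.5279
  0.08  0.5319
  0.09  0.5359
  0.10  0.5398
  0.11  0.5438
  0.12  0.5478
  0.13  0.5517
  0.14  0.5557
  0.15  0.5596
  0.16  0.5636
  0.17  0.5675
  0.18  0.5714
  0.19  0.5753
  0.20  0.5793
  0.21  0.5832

σ√T = 0.35·√0.5 = 0.2475
d₁ = [ln(353/361) + (0.017 + 0.35²/2)·0.5] / 0.2475 = [-0.0224 + 0.0391] / 0.2475 = 0.0675 which rounds to 0.07
N(d₁) = N(0.07) = 0.5279
Δ_call = N(d₁) = 0.5279

0.5279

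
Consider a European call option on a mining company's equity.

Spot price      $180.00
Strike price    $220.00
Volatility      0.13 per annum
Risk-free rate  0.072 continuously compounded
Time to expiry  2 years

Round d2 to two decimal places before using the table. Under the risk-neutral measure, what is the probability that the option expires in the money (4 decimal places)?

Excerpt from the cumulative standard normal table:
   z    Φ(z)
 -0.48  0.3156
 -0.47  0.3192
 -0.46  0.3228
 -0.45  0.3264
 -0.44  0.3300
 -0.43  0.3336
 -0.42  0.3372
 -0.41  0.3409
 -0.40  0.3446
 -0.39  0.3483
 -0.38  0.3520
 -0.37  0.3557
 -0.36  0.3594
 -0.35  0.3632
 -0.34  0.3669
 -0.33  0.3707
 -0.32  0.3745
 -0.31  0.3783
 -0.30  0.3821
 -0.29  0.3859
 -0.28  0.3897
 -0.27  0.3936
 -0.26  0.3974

σ√T = 0.13·√2 = 0.1838
d₁ = [ln(180/220) + (0.072 + 0.13²/2)·2] / 0.1838 = [-0.2007 + 0.1609] / 0.1838 = -0.2163 ⇒ -0.22
d₂ = d₁ − σ√T = -0.2163 − 0.1838 = -0.4002 ⇒ -0.40
Risk-neutral Pr[S_T > K] = N(d₂) = N(-0.40) = 0.3446

0.3446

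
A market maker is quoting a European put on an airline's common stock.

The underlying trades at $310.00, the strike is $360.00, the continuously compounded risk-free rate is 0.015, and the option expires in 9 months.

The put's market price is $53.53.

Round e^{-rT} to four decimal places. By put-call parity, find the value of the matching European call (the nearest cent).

exp(−rT) = exp(−0.015·0.75) = 0.9888
Put-call parity: C − P = S − K·e^(−rT) = 310 − 360·0.9888 = 310 − 355.9680 = -45.9680
C = P + (C − P) = 53.53 + (-45.9680) = 7.5620

$7.56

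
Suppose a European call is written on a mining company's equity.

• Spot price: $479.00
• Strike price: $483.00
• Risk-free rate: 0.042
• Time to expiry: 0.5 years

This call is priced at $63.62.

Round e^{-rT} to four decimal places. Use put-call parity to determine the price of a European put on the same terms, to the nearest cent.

$57.57

e^(−rT) = e^(−0.042·0.5) = 0.9792
Put-call parity: C − P = S − K·e^(−rT) = 479 − 483·0.9792 = 479 − 472.9536 = 6.0464
P = C − (C − P) = 63.62 − (6.0464) = 57.5736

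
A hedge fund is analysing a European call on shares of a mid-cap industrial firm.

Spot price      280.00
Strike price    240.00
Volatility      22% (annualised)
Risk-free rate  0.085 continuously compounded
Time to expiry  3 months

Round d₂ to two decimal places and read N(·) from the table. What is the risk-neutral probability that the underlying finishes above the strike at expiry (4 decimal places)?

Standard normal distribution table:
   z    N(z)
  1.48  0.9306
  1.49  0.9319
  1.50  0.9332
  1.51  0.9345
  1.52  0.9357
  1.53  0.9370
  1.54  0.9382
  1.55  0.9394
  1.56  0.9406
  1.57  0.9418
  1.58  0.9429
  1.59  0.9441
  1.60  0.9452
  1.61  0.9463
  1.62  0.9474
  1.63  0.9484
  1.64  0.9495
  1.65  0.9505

σ√T = 0.22 × 0.5000 = 0.1100
d₁ = [ln(280/240) + (0.085 + ½·0.22²)·0.25] / (σ√T) = (0.1542 + 0.0273) / 0.1100 = 1.6496 ⇒ 1.65
d₂ = 1.6496 − 0.1100 = 1.5396 ⇒ 1.54
Pr(exercise) under Q = N(d₂) = 0.9382

0.9382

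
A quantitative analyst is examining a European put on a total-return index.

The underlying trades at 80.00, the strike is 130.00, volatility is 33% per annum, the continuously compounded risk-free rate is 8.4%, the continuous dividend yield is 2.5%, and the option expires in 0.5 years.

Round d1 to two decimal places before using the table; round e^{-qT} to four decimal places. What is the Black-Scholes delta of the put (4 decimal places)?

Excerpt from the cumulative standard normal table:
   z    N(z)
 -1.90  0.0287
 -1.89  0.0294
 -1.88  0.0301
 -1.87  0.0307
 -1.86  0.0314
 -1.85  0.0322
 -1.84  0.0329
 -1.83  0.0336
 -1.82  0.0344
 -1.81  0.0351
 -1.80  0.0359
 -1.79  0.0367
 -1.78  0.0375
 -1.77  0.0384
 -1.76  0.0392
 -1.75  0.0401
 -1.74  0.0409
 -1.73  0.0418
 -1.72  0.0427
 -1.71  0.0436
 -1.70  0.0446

-0.9551

σ√T = 0.33·√0.5 = 0.2333
d₁ = [ln(80/130) + (0.084 − 0.025 + 0.33²/2)·0.5] / 0.2333 = [-0.4855 + 0.0567] / 0.2333 = -1.8375 which rounds to -1.84
N(d₁) = N(-1.84) = 0.0329
Δ_put = exp(−qT)·(N(d₁) − 1) = 0.9876·(0.0329 − 1) = -0.9551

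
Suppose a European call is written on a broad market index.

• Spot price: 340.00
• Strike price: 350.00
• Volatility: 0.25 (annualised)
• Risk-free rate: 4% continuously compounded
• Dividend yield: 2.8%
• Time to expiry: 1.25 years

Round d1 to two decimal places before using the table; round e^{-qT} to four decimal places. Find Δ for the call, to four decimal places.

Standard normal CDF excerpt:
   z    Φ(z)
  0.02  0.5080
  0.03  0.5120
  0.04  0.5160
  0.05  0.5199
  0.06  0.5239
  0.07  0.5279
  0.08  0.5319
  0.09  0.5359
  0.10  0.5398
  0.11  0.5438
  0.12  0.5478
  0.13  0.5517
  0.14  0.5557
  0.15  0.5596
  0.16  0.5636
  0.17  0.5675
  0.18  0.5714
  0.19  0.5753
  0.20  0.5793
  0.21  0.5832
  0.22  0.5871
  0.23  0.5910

σ√T = 0.25 × 1.1180 = 0.2795
ln(S/K) + (r − q + σ²/2)T = ln(340/350) + (0.04 − 0.028 + 0.25²/2)·1.25 = -0.0290 + 0.0541 = 0.0251
d₁ = 0.0251 / 0.2795 = 0.0897 ⇒ 0.09
N(d₁) = N(0.09) = 0.5359
Δ_call = exp(−qT)·N(d₁) = 0.9656·0.5359 = 0.5175

0.5175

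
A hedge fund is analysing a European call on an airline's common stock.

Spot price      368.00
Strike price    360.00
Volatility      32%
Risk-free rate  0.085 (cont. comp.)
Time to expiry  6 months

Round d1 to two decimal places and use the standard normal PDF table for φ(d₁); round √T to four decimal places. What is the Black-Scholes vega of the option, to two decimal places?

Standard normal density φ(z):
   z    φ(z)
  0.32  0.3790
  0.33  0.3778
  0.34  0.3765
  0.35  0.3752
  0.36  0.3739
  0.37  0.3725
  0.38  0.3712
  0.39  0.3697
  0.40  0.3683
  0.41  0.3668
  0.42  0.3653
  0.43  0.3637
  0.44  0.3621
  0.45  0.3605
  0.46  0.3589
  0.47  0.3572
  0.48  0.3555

95.84

σ√T = 0.32·√0.5 = 0.2263
d₁ = [ln(368/360) + (0.085 + 0.32²/2)·0.5] / 0.2263 = [0.0220 + 0.0681] / 0.2263 = 0.3981 ≈ 0.40
√T = √0.5 = 0.7071
φ(d₁) = φ(0.40) = 0.3683
vega = S·φ(d₁)·√T = 368·0.3683·0.7071 = 95.8364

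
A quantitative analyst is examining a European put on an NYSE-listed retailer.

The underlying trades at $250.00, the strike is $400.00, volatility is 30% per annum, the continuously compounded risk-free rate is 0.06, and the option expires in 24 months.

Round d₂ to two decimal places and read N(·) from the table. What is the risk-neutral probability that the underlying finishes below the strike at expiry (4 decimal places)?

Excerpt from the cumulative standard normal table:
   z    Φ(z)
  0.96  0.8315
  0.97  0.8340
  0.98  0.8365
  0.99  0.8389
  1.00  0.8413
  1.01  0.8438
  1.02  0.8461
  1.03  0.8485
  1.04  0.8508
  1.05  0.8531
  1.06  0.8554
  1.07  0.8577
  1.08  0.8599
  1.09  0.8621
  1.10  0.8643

0.8508

σ√T = 0.3·√2 = 0.4243
d₁ = [ln(250/400) + (0.06 + 0.3²/2)·2] / 0.4243 = [-0.4700 + 0.2100] / 0.4243 = -0.6128 ⇒ -0.61
d₂ = d₁ − σ√T = -0.6128 − 0.4243 = -1.0371 ⇒ -1.04
Pr(exercise) under Q = N(−d₂) = N(1.04) = 0.8508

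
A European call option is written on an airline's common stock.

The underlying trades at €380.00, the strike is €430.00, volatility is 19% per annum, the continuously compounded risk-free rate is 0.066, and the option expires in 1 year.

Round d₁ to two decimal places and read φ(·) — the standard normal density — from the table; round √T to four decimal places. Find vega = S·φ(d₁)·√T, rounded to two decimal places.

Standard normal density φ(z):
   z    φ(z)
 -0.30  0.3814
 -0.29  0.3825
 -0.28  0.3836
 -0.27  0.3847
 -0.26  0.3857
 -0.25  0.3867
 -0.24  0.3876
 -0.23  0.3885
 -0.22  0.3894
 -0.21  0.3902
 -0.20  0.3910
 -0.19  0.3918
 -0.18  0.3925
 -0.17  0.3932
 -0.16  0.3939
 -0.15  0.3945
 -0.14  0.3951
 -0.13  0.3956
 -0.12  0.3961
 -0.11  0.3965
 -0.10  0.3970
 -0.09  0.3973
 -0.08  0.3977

T = 1;  σ√T = 0.1900
d₁ = [ln(380/430) + (0.066 + 0.19²/2)·1] / 0.1900 = [-0.1236 + 0.0840] / 0.1900 = -0.2082 ⇒ -0.21
√T = √1 = 1.0000
φ(d₁) = φ(-0.21) = 0.3902
vega = S·φ(d₁)·√T = 380·0.3902·1.0000 = 148.2760

148.28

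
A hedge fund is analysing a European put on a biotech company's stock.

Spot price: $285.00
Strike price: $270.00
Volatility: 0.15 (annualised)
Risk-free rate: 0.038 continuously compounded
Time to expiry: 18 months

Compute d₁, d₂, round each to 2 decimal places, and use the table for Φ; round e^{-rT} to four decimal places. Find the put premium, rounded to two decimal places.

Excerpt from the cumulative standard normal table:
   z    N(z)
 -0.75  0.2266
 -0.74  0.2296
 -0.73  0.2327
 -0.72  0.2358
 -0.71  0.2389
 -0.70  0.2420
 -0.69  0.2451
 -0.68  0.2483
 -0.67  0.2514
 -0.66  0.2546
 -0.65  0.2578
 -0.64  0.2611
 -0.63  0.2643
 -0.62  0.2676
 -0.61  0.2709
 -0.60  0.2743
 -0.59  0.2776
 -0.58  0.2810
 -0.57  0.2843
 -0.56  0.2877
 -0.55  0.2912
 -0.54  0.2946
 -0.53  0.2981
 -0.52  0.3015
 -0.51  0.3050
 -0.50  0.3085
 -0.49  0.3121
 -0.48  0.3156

T = 1.5;  σ√T = 0.1837
d₁ = [ln(285/270) + (0.038 + 0.15²/2)·1.5] / 0.1837 = [0.0541 + 0.0739] / 0.1837 = 0.6964 ⇒ 0.70
d₂ = d₁ − σ√T = 0.6964 − 0.1837 = 0.5127 ⇒ 0.51
exp(−rT) = exp(−0.038·1.5) = 0.9446
P = 270·0.9446·N(-0.51) − 285·N(-0.70) = 270·0.9446·0.3050 − 285·0.2420 = 77.7878 − 68.9700 = 8.8178

$8.82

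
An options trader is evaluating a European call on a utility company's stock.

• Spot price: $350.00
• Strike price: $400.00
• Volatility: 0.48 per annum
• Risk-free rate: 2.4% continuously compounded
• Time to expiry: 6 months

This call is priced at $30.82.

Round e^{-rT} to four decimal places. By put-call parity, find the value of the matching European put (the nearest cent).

$76.06

e^(−rT) = e^(−0.024·0.5) = 0.9881
Put-call parity: C − P = S − K·e^(−rT) = 350 − 400·0.9881 = 350 − 395.2400 = -45.2400
P = C − (C − P) = 30.82 − (-45.2400) = 76.0600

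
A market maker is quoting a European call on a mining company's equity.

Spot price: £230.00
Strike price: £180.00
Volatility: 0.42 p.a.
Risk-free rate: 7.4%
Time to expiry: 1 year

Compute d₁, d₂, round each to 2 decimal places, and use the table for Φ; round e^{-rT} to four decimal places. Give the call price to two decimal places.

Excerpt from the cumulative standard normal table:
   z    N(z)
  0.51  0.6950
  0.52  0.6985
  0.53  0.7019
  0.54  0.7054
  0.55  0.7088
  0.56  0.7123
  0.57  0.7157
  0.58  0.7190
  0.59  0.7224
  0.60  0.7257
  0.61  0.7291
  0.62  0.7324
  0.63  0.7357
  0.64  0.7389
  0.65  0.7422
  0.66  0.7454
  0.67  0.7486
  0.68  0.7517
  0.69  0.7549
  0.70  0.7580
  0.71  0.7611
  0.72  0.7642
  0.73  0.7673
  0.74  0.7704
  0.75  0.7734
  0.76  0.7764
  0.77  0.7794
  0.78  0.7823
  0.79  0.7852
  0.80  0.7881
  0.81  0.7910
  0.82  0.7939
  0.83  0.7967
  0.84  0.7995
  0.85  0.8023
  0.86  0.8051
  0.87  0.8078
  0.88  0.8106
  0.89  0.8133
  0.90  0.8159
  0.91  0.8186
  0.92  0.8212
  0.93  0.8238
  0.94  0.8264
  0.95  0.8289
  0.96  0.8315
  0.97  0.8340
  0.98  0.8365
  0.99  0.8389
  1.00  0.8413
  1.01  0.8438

σ√T = 0.42 × 1.0000 = 0.4200
ln(S/K) + (r + σ²/2)T = ln(230/180) + (0.074 + 0.42²/2)·1 = 0.2451 + 0.1622 = 0.4073
d₁ = 0.4073 / 0.4200 = 0.9698 ⇒ 0.97
d₂ = d₁ − σ√T = 0.9698 − 0.4200 = 0.5498 ⇒ 0.55
exp(−rT) = exp(−0.074·1) = 0.9287
N(d₁) = N(0.97) = 0.8340;  N(d₂) = N(0.55) = 0.7088
C = 230·0.8340 − 180·0.9287·0.7088 = 191.8200 − 118.4873 = 73.3327

£73.33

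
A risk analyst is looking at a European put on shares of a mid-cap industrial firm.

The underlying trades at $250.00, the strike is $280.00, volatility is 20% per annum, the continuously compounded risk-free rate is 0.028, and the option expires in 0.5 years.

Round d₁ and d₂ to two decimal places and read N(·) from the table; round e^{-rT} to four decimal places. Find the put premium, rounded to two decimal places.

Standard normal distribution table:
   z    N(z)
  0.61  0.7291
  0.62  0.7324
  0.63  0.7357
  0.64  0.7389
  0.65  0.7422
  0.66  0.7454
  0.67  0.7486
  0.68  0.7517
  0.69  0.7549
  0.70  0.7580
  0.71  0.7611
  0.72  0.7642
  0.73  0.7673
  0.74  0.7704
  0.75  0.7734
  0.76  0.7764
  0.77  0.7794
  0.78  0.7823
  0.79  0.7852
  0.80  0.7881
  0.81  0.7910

σ√T = 0.2·√0.5 = 0.1414
d₁ = [ln(250/280) + (0.028 + ½·0.2²)·0.5] / (σ√T) = (-0.1133 + 0.0240) / 0.1414 = -0.6316 ⇒ -0.63
d₂ = -0.6316 − 0.1414 = -0.7731 ⇒ -0.77
e^(−rT) = e^(−0.028·0.5) = 0.9861
N(−d₂) = N(0.77) = 0.7794;  N(−d₁) = N(0.63) = 0.7357
P = 280·0.9861·0.7794 − 250·0.7357 = 215.1986 − 183.9250 = 31.2736

$31.27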